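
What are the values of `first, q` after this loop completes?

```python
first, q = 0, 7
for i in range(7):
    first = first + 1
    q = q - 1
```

first goes 0→7, q goes 7→0
`first, q` takes the values: (0, 7) → (1, 7) → (1, 6) → (2, 6) → (2, 5) → (3, 5) → (3, 4) → (4, 4) → (4, 3) → (5, 3) → (5, 2) → (6, 2) → (6, 1) → (7, 1) → (7, 0)

Answer: 7, 0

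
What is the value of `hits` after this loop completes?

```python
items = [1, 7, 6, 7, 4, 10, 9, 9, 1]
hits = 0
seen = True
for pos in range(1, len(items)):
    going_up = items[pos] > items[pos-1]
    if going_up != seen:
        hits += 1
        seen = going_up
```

Count direction changes in [1, 7, 6, 7, 4, 10, 9, 9, 1]
`hits` takes the values: 0 → 1 → 2 → 3 → 4 → 5

Answer: 5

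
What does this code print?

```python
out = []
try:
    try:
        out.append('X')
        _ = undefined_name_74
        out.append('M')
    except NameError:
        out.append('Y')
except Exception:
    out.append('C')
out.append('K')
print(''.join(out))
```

Execution trace: 'X' (inner try body) → 'Y' (inner except NameError) → 'K' (after the try/except). Output: XYK

Answer: XYK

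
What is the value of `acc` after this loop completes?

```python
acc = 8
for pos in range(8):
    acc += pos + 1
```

Start at 8, add 1 to 8 = 44
`acc` takes the values: 8 → 9 → 11 → 14 → 18 → 23 → 29 → 36 → 44

Answer: 44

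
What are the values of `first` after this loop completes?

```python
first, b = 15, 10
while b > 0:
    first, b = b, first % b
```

GCD of 15 and 10
`first` takes the values: 15 → 10 → 5

Answer: 5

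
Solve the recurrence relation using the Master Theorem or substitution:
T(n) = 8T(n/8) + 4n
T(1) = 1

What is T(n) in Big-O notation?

By Master Theorem: a=8, b=8, f(n)=4n. Since log_8(8) = 1 and f(n) = Θ(n^1), Case 2 applies. T(n) = O(n log n).

Answer: O(n log n)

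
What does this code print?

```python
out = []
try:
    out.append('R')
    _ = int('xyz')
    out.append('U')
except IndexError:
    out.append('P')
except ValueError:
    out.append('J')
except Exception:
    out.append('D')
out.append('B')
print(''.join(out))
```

Execution trace: 'R' (try body) → 'J' (except ValueError) → 'B' (after the try/except). Output: RJB

Answer: RJB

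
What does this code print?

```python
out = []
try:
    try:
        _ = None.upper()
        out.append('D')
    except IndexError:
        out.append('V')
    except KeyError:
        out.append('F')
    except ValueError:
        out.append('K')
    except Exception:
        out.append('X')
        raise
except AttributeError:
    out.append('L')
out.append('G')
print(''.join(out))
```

Execution trace: 'X' (inner except Exception) → 'L' (outer except AttributeError) → 'G' (after the try/except). Output: XLG

Answer: XLG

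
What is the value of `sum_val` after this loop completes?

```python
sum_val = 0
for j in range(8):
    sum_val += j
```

Sum of 0 to 7 = 28
`sum_val` takes the values: 0 → 1 → 3 → 6 → 10 → 15 → 21 → 28

Answer: 28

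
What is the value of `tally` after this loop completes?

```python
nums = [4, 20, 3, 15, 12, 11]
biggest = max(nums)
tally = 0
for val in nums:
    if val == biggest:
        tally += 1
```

Count of max value 20 in [4, 20, 3, 15, 12, 11]
`tally` takes the values: 0 → 1

Answer: 1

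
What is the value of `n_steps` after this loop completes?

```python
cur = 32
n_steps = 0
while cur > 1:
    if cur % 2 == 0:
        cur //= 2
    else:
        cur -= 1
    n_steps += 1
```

Steps to reduce 32 to 1
`n_steps` takes the values: 0 → 1 → 2 → 3 → 4 → 5

Answer: 5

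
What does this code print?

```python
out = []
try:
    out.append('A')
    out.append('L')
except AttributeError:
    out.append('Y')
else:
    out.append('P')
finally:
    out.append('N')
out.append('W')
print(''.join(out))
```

Execution trace: 'A' (try body) → 'L' (try body, no exception) → 'P' (else) → 'N' (finally) → 'W' (after the try/except). Output: ALPNW

Answer: ALPNW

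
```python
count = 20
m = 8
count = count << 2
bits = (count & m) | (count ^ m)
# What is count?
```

Trace:
`count = 20` → count = 20
`m = 8` → m = 8
`count = count << 2` → count = 80
`bits = (count & m) | (count ^ m)` → bits = 88
So count = 80

Answer: 80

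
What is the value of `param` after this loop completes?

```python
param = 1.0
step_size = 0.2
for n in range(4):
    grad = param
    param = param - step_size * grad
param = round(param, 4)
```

Gradient descent: w = 1.0 * (1 - 0.2)^4
`param` takes the values: 1.0 → 0.8 → 0.64 → 0.512 → 0.4096

Answer: 0.4096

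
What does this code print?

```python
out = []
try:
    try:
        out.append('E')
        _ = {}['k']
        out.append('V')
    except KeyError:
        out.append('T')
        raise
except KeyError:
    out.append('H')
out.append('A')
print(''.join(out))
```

Execution trace: 'E' (inner try body) → 'T' (inner except KeyError) → 'H' (outer except KeyError) → 'A' (after the try/except). Output: ETHA

Answer: ETHA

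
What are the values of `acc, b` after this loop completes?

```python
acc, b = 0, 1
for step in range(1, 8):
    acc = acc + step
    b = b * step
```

Sum and factorial of 1 to 7
`acc, b` takes the values: (0, 1) → (1, 1) → (3, 1) → (3, 2) → (6, 2) → (6, 6) → (10, 6) → (10, 24) → (15, 24) → (15, 120) → (21, 120) → (21, 720) → (28, 720) → (28, 5040)

Answer: 28, 5040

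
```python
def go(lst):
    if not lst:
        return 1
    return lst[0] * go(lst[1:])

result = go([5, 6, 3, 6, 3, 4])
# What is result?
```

Product over [5, 6, 3, 6, 3, 4] = 5 * 6 * 3 * 6 * 3 * 4 = 6480

Answer: 6480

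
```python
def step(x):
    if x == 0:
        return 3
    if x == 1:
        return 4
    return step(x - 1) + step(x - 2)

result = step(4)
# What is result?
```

Build up from base cases: step(0)=3, step(1)=4, step(2)=7, step(3)=11, step(4)=18

Answer: 18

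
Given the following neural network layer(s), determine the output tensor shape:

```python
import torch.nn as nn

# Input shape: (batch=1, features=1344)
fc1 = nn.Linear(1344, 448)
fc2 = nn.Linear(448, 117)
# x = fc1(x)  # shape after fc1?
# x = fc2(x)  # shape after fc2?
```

Input: (1, 1344) -> after fc1: (1, 448) -> Output: (1, 117)

Answer: (1, 117)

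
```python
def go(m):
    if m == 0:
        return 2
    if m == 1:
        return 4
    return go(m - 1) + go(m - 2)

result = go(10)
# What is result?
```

Build up from base cases: go(0)=2, go(1)=4, go(2)=6, go(3)=10, go(4)=16, go(5)=26, go(6)=42, ..., go(10)=288

Answer: 288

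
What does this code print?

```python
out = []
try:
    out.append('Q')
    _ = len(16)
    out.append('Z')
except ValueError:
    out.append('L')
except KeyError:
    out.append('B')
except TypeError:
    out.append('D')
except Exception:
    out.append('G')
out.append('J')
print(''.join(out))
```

Execution trace: 'Q' (try body) → 'D' (except TypeError) → 'J' (after the try/except). Output: QDJ

Answer: QDJ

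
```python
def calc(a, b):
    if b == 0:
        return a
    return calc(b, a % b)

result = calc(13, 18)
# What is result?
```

calc(13, 18) -> calc(18, 13) -> calc(13, 5) -> calc(5, 3) -> calc(3, 2) -> calc(2, 1) -> calc(1, 0) -> 1

Answer: 1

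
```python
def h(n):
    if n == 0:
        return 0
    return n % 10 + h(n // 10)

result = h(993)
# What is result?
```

Sum of digits of 993: 3 + 9 + 9 = 21

Answer: 21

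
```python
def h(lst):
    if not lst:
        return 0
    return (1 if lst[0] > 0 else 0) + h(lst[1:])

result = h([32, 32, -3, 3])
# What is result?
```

Count of positive elements in [32, 32, -3, 3] = 3

Answer: 3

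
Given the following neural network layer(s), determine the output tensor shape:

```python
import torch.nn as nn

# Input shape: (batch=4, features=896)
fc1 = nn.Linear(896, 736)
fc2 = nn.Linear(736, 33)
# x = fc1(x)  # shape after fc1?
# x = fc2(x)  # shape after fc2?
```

Input: (4, 896) -> after fc1: (4, 736) -> Output: (4, 33)

Answer: (4, 33)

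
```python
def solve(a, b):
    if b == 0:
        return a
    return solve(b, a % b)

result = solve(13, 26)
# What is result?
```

solve(13, 26) -> solve(26, 13) -> solve(13, 0) -> 13

Answer: 13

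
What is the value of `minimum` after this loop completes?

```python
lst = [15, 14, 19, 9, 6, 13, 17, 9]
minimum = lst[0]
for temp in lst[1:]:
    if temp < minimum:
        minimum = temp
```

Minimum of [15, 14, 19, 9, 6, 13, 17, 9]
`minimum` takes the values: 15 → 14 → 9 → 6

Answer: 6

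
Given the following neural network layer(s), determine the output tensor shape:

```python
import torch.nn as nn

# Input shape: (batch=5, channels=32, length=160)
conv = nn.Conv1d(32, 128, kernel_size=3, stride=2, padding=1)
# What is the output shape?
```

Input: (5, 32, 160) -> Output: (5, 128, 80)

Answer: (5, 128, 80)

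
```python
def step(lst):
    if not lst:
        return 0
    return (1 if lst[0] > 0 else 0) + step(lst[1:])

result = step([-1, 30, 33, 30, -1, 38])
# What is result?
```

Count of positive elements in [-1, 30, 33, 30, -1, 38] = 4

Answer: 4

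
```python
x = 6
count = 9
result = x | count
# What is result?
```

Trace:
`x = 6` → x = 6
`count = 9` → count = 9
`result = x | count` → result = 15
So result = 15

Answer: 15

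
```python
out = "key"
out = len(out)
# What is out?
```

Trace:
`out = "key"` → out = 'key'
`out = len(out)` → out = 3
So out = 3

Answer: 3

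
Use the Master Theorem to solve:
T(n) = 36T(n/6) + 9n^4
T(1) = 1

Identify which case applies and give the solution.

a=36, b=6, f(n)=9n^4. log_6(36) = 2. Since c=4 > 2 and the regularity condition holds (36(n/6)^4 = (36/6^4)n^4 with 36/6^4 < 1), Case 3 applies: T(n) = Θ(f(n)) = O(n^4).

Answer: O(n^4) - Case 3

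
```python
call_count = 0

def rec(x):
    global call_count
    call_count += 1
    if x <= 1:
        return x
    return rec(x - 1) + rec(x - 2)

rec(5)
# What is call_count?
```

Calls(x) = 1 + Calls(x-1) + Calls(x-2); Calls(0)=Calls(1)=1. For x=5 this gives 15.

Answer: 15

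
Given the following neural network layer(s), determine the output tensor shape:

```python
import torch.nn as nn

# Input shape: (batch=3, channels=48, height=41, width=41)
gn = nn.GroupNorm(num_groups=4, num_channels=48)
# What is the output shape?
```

Input: (3, 48, 41, 41) -> Output: (3, 48, 41, 41)

Answer: (3, 48, 41, 41)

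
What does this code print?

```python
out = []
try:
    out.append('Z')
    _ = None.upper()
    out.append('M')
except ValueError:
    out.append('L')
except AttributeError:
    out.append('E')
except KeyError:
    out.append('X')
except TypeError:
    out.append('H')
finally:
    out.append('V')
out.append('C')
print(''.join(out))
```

Execution trace: 'Z' (try body) → 'E' (except AttributeError) → 'V' (finally) → 'C' (after the try/except). Output: ZEVC

Answer: ZEVC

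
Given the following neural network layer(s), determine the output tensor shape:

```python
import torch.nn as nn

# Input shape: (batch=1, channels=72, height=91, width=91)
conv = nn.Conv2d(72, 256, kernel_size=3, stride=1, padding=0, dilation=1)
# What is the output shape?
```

Input: (1, 72, 91, 91) -> Output: (1, 256, 89, 89)

Answer: (1, 256, 89, 89)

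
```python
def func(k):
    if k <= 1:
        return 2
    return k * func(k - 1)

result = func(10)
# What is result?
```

func(10) = 10 * 9 * 8 * 7 * 6 * 5 * 4 * 3 * 2 * 2 = 7257600

Answer: 7257600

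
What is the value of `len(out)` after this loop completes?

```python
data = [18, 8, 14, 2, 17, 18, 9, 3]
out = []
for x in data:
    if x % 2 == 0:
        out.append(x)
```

Count even numbers in [18, 8, 14, 2, 17, 18, 9, 3]
`out` takes the values: [] → [18] → [18, 8] → [18, 8, 14] → [18, 8, 14, 2] → [18, 8, 14, 2, 18]
So `len(out)` = 5

Answer: 5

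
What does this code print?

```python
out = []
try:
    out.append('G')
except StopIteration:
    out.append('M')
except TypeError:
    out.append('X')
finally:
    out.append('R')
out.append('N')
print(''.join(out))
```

Execution trace: 'G' (try body, no exception) → 'R' (finally) → 'N' (after the try/except). Output: GRN

Answer: GRN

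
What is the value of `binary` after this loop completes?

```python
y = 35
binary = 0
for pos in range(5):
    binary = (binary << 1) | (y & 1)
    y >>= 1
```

Reverse lowest 5 bits of 35
`binary` takes the values: 0 → 1 → 3 → 6 → 12 → 24

Answer: 24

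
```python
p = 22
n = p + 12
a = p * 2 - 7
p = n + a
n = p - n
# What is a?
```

Trace:
`p = 22` → p = 22
`n = p + 12` → n = 34
`a = p * 2 - 7` → a = 37
`p = n + a` → p = 71
`n = p - n` → n = 37
So a = 37

Answer: 37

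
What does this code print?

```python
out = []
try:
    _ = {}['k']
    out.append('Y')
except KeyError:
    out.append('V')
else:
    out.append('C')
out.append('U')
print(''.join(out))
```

Execution trace: 'V' (except KeyError) → 'U' (after the try/except). Output: VU

Answer: VU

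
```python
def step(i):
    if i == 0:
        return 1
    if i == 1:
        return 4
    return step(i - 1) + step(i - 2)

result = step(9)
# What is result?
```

Build up from base cases: step(0)=1, step(1)=4, step(2)=5, step(3)=9, step(4)=14, step(5)=23, step(6)=37, ..., step(9)=157

Answer: 157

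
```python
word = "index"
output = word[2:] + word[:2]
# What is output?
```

Trace:
`word = "index"` → word = 'index'
`output = word[2:] + word[:2]` → output = 'dexin'
So output = 'dexin'

Answer: 'dexin'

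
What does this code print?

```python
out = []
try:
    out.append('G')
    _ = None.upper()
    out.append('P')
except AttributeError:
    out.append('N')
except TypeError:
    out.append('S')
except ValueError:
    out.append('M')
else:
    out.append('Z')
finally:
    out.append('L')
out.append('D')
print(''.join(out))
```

Execution trace: 'G' (try body) → 'N' (except AttributeError) → 'L' (finally) → 'D' (after the try/except). Output: GNLD

Answer: GNLD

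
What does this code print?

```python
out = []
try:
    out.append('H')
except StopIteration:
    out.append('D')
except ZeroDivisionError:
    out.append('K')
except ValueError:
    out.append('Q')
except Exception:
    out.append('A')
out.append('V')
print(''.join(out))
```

Execution trace: 'H' (try body, no exception) → 'V' (after the try/except). Output: HV

Answer: HV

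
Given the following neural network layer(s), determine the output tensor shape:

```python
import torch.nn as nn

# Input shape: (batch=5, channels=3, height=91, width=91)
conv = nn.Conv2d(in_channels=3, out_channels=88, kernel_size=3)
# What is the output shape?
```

Input: (5, 3, 91, 91) -> Output: (5, 88, 89, 89)

Answer: (5, 88, 89, 89)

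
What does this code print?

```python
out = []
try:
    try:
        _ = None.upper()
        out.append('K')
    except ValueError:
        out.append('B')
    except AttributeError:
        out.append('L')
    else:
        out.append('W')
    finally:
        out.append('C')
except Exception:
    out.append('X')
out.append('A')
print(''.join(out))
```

Execution trace: 'L' (inner except AttributeError) → 'C' (inner finally) → 'A' (after the try/except). Output: LCA

Answer: LCA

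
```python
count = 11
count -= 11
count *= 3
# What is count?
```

Trace:
`count = 11` → count = 11
`count -= 11` → count = 0
`count *= 3` → count = 0
So count = 0

Answer: 0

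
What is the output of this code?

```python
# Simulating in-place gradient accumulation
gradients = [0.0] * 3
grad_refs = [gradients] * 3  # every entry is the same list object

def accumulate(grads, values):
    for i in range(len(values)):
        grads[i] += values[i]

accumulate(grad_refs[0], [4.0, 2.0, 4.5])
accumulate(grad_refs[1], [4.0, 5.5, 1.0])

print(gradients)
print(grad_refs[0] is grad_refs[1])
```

Key concept: gradient accumulation aliasing.
Step by step:
`gradients = [0.0] * 3` → gradients = [0.0, 0.0, 0.0]
`grad_refs = [gradients] * 3` → grad_refs = [[0.0, 0.0, 0.0], [0.0, 0.0, 0.0], [0.0, 0.0, 0.0]]
`accumulate(grad_refs[0], [4.0, 2.0, 4.5])` → gradients = [4.0, 2.0, 4.5]; grad_refs = [[4.0, 2.0, 4.5], [4.0, 2.0, 4.5], [4.0, 2.0, 4.5]]
`accumulate(grad_refs[1], [4.0, 5.5, 1.0])` → gradients = [8.0, 7.5, 5.5]; grad_refs = [[8.0, 7.5, 5.5], [8.0, 7.5, 5.5], [8.0, 7.5, 5.5]]
`print(gradients)` → prints [8.0, 7.5, 5.5]
`print(grad_refs[0] is grad_refs[1])` → prints True

Answer:
[8.0, 7.5, 5.5]
True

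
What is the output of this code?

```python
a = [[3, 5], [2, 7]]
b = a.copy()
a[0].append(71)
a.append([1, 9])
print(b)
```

Key concept: shallow copy with nested lists.
Step by step:
`a = [[3, 5], [2, 7]]` → a = [[3, 5], [2, 7]]
`b = a.copy()` → b = [[3, 5], [2, 7]]
`a[0].append(71)` → a = [[3, 5, 71], [2, 7]]; b = [[3, 5, 71], [2, 7]]
`a.append([1, 9])` → a = [[3, 5, 71], [2, 7], [1, 9]]
`print(b)` → prints [[3, 5, 71], [2, 7]]

Answer: [[3, 5, 71], [2, 7]]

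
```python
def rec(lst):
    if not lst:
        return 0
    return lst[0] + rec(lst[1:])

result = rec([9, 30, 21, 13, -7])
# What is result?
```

9 + 30 + 21 + 13 + (-7) + 0 = 66

Answer: 66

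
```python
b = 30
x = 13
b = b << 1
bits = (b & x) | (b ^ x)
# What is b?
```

Trace:
`b = 30` → b = 30
`x = 13` → x = 13
`b = b << 1` → b = 60
`bits = (b & x) | (b ^ x)` → bits = 61
So b = 60

Answer: 60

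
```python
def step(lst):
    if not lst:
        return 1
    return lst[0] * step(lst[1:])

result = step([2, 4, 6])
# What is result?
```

Product over [2, 4, 6] = 2 * 4 * 6 = 48

Answer: 48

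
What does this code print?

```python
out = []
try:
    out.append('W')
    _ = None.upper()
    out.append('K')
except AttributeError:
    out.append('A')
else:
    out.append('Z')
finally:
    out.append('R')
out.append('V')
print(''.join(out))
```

Execution trace: 'W' (try body) → 'A' (except AttributeError) → 'R' (finally) → 'V' (after the try/except). Output: WARV

Answer: WARV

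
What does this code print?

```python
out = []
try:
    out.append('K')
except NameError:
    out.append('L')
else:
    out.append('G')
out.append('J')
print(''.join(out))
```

Execution trace: 'K' (try body, no exception) → 'G' (else) → 'J' (after the try/except). Output: KGJ

Answer: KGJ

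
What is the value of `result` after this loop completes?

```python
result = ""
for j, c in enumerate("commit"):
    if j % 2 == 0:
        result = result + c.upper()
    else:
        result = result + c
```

Uppercase even positions in 'commit'
`result` takes the values: "" → "C" → "Co" → "CoM" → "CoMm" → "CoMmI" → "CoMmIt"

Answer: "CoMmIt"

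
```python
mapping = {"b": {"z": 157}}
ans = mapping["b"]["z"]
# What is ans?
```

Trace:
`mapping = {"b": {"z": 157}}` → mapping = {'b': {'z': 157}}
`ans = mapping["b"]["z"]` → ans = 157
So ans = 157

Answer: 157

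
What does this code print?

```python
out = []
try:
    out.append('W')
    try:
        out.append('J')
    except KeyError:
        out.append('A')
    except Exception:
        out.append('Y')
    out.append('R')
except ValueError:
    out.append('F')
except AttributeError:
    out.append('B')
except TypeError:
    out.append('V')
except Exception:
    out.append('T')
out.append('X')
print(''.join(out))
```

Execution trace: 'W' (try body) → 'J' (inner try body, no exception) → 'R' (try body, no exception) → 'X' (after the try/except). Output: WJRX

Answer: WJRX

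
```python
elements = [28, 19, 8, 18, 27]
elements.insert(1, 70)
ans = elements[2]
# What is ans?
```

Trace:
`elements = [28, 19, 8, 18, 27]` → elements = [28, 19, 8, 18, 27]
`elements.insert(1, 70)` → elements = [28, 70, 19, 8, 18, 27]
`ans = elements[2]` → ans = 19
So ans = 19

Answer: 19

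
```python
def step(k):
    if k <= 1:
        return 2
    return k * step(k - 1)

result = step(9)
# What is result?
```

step(9) = 9 * 8 * 7 * 6 * 5 * 4 * 3 * 2 * 2 = 725760

Answer: 725760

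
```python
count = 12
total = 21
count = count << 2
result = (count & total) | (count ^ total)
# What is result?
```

Trace:
`count = 12` → count = 12
`total = 21` → total = 21
`count = count << 2` → count = 48
`result = (count & total) | (count ^ total)` → result = 53
So result = 53

Answer: 53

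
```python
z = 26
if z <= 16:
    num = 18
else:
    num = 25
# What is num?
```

Trace:
`z = 26` → z = 26
`if z <= 16: ...` → z <= 16 is False, take else branch → num = 25
So num = 25

Answer: 25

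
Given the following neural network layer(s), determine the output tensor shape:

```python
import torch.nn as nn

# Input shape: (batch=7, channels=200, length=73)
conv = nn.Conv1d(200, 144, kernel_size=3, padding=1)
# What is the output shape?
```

Input: (7, 200, 73) -> Output: (7, 144, 73)

Answer: (7, 144, 73)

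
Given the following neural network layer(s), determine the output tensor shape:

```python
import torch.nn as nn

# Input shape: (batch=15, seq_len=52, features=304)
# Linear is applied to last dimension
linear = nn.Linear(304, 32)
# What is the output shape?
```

Input: (15, 52, 304) -> Output: (15, 52, 32)

Answer: (15, 52, 32)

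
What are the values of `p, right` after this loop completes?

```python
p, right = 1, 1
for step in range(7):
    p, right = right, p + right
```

Fibonacci: after 7 iterations
`p, right` takes the values: (1, 1) → (1, 2) → (2, 3) → (3, 5) → (5, 8) → (8, 13) → (13, 21) → (21, 34)

Answer: 21, 34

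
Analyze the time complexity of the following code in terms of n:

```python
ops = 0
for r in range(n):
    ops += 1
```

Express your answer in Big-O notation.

Each loop level contributes: n. Multiplying the contributions gives O(n).

Answer: O(n)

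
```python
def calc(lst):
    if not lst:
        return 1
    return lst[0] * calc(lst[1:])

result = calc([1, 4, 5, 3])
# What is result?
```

Product over [1, 4, 5, 3] = 1 * 4 * 5 * 3 = 60

Answer: 60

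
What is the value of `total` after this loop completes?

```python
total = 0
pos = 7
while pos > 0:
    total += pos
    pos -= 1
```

Sum 7 down to 1
`total` takes the values: 0 → 7 → 13 → 18 → 22 → 25 → 27 → 28

Answer: 28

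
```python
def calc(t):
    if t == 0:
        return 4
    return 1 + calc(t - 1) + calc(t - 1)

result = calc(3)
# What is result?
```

calc(t) = 1 + 2·calc(t-1), calc(0)=4. Closed form: (4+1)·2^3 - 1 = 39.

Answer: 39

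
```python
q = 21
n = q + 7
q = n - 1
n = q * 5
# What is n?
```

Trace:
`q = 21` → q = 21
`n = q + 7` → n = 28
`q = n - 1` → q = 27
`n = q * 5` → n = 135
So n = 135

Answer: 135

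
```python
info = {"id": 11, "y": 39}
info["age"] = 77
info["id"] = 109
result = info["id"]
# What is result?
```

Trace:
`info = {"id": 11, "y": 39}` → info = {'id': 11, 'y': 39}
`info["age"] = 77` → info = {'id': 11, 'y': 39, 'age': 77}
`info["id"] = 109` → info = {'id': 109, 'y': 39, 'age': 77}
`result = info["id"]` → result = 109
So result = 109

Answer: 109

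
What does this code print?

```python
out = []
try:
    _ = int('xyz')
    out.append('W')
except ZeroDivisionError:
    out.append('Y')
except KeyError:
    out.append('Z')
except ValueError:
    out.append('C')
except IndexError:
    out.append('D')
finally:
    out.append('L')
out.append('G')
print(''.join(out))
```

Execution trace: 'C' (except ValueError) → 'L' (finally) → 'G' (after the try/except). Output: CLG

Answer: CLG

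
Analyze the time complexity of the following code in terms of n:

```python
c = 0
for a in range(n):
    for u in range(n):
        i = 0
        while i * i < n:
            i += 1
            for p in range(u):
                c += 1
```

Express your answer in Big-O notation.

Each loop level contributes: n × n × √n × n. Multiplying the contributions gives O(n^3√n).

Answer: O(n^3√n)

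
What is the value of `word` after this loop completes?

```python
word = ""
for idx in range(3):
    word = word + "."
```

Repeat '.' 3 times
`word` takes the values: "" → "." → ".." → "..."

Answer: "..."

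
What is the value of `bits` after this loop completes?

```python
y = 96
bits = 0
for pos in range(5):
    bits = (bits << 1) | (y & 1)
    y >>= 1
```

Reverse lowest 5 bits of 96
`bits` takes the values: 0

Answer: 0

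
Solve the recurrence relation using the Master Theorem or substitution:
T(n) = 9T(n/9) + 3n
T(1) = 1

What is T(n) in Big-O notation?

By Master Theorem: a=9, b=9, f(n)=3n. Since log_9(9) = 1 and f(n) = Θ(n^1), Case 2 applies. T(n) = O(n log n).

Answer: O(n log n)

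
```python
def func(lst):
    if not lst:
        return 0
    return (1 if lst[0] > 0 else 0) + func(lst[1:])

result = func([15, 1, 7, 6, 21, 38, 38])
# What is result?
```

Count of positive elements in [15, 1, 7, 6, 21, 38, 38] = 7

Answer: 7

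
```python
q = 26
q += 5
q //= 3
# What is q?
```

Trace:
`q = 26` → q = 26
`q += 5` → q = 31
`q //= 3` → q = 10
So q = 10

Answer: 10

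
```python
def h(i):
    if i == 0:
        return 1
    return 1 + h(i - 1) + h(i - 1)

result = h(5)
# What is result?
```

h(i) = 1 + 2·h(i-1), h(0)=1. Closed form: (1+1)·2^5 - 1 = 63.

Answer: 63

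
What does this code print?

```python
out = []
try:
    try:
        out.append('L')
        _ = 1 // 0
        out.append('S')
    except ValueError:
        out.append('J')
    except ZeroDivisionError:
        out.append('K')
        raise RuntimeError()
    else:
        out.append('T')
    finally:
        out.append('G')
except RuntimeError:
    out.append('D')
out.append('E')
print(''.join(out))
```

Execution trace: 'L' (inner try body) → 'K' (inner except ZeroDivisionError) → 'G' (inner finally) → 'D' (outer except RuntimeError) → 'E' (after the try/except). Output: LKGDE

Answer: LKGDE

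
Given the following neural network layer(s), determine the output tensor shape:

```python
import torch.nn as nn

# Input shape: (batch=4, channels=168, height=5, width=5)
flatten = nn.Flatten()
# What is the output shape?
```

Input: (4, 168, 5, 5) -> Output: (4, 4200)

Answer: (4, 4200)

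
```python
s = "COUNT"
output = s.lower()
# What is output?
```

Trace:
`s = "COUNT"` → s = 'COUNT'
`output = s.lower()` → output = 'count'
So output = 'count'

Answer: 'count'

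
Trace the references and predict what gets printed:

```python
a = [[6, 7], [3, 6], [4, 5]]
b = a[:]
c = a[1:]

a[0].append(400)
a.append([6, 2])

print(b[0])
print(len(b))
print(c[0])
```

Key concept: slice with nested mutation.
Step by step:
`a = [[6, 7], [3, 6], [4, 5]]` → a = [[6, 7], [3, 6], [4, 5]]
`b = a[:]` → b = [[6, 7], [3, 6], [4, 5]]
`c = a[1:]` → c = [[3, 6], [4, 5]]
`a[0].append(400)` → a = [[6, 7, 400], [3, 6], [4, 5]]; b = [[6, 7, 400], [3, 6], [4, 5]]
`a.append([6, 2])` → a = [[6, 7, 400], [3, 6], [4, 5], [6, 2]]
`print(b[0])` → prints [6, 7, 400]
`print(len(b))` → prints 3
`print(c[0])` → prints [3, 6]

Answer:
[6, 7, 400]
3
[3, 6]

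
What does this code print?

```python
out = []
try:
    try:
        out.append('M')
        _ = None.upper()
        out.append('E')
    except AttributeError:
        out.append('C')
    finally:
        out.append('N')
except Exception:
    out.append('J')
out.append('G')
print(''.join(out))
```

Execution trace: 'M' (inner try body) → 'C' (inner except AttributeError) → 'N' (inner finally) → 'G' (after the try/except). Output: MCNG

Answer: MCNG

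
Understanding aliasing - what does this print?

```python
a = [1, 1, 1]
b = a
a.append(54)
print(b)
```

Key concept: basic list aliasing.
Step by step:
`a = [1, 1, 1]` → a = [1, 1, 1]
`b = a` → b = [1, 1, 1] (same object as a)
`a.append(54)` → a = [1, 1, 1, 54] (same object as b); b = [1, 1, 1, 54] (same object as a)
`print(b)` → prints [1, 1, 1, 54]

Answer: [1, 1, 1, 54]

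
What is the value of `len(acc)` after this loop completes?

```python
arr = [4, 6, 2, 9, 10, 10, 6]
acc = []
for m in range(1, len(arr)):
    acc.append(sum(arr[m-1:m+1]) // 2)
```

Number of 2-element averages
`acc` takes the values: [] → [5] → [5, 4] → [5, 4, 5] → [5, 4, 5, 9] → [5, 4, 5, 9, 10] → [5, 4, 5, 9, 10, 8]
So `len(acc)` = 6

Answer: 6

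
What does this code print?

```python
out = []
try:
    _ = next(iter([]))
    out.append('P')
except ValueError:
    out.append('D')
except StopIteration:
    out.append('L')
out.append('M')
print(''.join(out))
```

Execution trace: 'L' (except StopIteration) → 'M' (after the try/except). Output: LM

Answer: LM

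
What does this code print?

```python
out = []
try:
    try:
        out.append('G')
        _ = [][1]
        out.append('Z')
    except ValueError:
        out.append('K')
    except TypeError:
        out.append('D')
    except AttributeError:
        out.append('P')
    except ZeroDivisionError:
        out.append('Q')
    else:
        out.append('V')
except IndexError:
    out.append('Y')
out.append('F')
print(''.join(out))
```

Execution trace: 'G' (try body) → 'Y' (outer except IndexError) → 'F' (after the try/except). Output: GYF

Answer: GYF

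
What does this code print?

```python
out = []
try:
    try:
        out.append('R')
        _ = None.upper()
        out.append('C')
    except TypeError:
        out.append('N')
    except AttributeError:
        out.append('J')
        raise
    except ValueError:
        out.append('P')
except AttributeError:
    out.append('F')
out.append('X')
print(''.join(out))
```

Execution trace: 'R' (inner try body) → 'J' (inner except AttributeError) → 'F' (outer except AttributeError) → 'X' (after the try/except). Output: RJFX

Answer: RJFX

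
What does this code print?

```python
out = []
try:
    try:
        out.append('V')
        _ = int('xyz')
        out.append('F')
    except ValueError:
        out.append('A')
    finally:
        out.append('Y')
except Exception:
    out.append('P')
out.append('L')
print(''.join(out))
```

Execution trace: 'V' (inner try body) → 'A' (inner except ValueError) → 'Y' (inner finally) → 'L' (after the try/except). Output: VAYL

Answer: VAYL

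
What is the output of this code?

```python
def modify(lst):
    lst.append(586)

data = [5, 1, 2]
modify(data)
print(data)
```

Key concept: function modifies passed list.
Step by step:
`data = [5, 1, 2]` → data = [5, 1, 2]
`modify(data)` → data = [5, 1, 2, 586]
`print(data)` → prints [5, 1, 2, 586]

Answer: [5, 1, 2, 586]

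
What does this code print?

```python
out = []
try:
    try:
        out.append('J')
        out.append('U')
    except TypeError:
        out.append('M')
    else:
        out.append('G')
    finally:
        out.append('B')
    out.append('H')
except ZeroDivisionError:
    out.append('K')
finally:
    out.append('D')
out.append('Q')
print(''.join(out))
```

Execution trace: 'J' (inner try body) → 'U' (inner try body, no exception) → 'G' (inner else) → 'B' (inner finally) → 'H' (try body, no exception) → 'D' (finally) → 'Q' (after the try/except). Output: JUGBHDQ

Answer: JUGBHDQ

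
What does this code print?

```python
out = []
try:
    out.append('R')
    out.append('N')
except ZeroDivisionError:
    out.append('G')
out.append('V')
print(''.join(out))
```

Execution trace: 'R' (try body) → 'N' (try body, no exception) → 'V' (after the try/except). Output: RNV

Answer: RNV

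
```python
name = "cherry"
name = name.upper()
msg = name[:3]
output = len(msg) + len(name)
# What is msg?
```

Trace:
`name = "cherry"` → name = 'cherry'
`name = name.upper()` → name = 'CHERRY'
`msg = name[:3]` → msg = 'CHE'
`output = len(msg) + len(name)` → output = 9
So msg = 'CHE'

Answer: 'CHE'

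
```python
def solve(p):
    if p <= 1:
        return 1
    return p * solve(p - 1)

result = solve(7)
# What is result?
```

solve(7) = 7 * 6 * 5 * 4 * 3 * 2 * 1 = 5040

Answer: 5040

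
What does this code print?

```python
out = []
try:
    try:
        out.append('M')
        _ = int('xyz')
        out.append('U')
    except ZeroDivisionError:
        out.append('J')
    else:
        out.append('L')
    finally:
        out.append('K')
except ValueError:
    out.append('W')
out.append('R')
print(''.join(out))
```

Execution trace: 'M' (try body) → 'K' (finally) → 'W' (outer except ValueError) → 'R' (after the try/except). Output: MKWR

Answer: MKWR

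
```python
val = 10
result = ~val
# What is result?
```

Trace:
`val = 10` → val = 10
`result = ~val` → result = -11
So result = -11

Answer: -11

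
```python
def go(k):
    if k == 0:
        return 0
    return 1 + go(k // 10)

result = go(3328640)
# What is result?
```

Count of digits of 3328640: 7

Answer: 7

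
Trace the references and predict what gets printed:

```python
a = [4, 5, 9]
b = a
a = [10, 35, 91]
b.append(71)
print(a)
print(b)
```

Key concept: rebinding vs mutation: a is rebound to a new list, b still points at the original.
Step by step:
`a = [4, 5, 9]` → a = [4, 5, 9]
`b = a` → b = [4, 5, 9] (same object as a)
`a = [10, 35, 91]` → a = [10, 35, 91]
`b.append(71)` → b = [4, 5, 9, 71]
`print(a)` → prints [10, 35, 91]
`print(b)` → prints [4, 5, 9, 71]

Answer:
[10, 35, 91]
[4, 5, 9, 71]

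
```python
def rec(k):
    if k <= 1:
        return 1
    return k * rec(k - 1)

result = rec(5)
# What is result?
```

rec(5) = 5 * 4 * 3 * 2 * 1 = 120

Answer: 120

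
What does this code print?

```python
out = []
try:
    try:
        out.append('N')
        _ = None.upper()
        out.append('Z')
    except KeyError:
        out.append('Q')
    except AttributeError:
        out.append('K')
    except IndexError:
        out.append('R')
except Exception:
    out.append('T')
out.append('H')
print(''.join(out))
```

Execution trace: 'N' (inner try body) → 'K' (inner except AttributeError) → 'H' (after the try/except). Output: NKH

Answer: NKH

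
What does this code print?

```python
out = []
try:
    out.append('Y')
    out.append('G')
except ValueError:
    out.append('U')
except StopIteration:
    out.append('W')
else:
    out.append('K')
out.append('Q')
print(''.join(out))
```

Execution trace: 'Y' (try body) → 'G' (try body, no exception) → 'K' (else) → 'Q' (after the try/except). Output: YGKQ

Answer: YGKQ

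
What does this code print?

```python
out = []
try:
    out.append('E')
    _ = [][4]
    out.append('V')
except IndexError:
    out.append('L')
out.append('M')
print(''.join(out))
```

Execution trace: 'E' (try body) → 'L' (except IndexError) → 'M' (after the try/except). Output: ELM

Answer: ELM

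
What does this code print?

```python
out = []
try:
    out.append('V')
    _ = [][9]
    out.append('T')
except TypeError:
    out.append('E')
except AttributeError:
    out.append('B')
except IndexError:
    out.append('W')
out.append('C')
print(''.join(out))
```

Execution trace: 'V' (try body) → 'W' (except IndexError) → 'C' (after the try/except). Output: VWC

Answer: VWC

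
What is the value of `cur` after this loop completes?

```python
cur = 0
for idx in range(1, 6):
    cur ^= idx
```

XOR of 1 to 5
`cur` takes the values: 0 → 1 → 3 → 0 → 4 → 1

Answer: 1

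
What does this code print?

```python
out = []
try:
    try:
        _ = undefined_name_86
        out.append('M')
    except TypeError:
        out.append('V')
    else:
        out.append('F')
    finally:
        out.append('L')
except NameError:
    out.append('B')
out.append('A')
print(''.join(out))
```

Execution trace: 'L' (finally) → 'B' (outer except NameError) → 'A' (after the try/except). Output: LBA

Answer: LBA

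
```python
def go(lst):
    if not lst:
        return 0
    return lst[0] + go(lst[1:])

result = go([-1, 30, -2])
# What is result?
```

(-1) + 30 + (-2) + 0 = 27

Answer: 27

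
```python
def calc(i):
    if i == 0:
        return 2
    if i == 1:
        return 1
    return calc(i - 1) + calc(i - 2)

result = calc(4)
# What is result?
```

Build up from base cases: calc(0)=2, calc(1)=1, calc(2)=3, calc(3)=4, calc(4)=7

Answer: 7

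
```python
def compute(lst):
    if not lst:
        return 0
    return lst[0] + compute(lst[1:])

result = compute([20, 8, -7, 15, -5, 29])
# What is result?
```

20 + 8 + (-7) + 15 + (-5) + 29 + 0 = 60

Answer: 60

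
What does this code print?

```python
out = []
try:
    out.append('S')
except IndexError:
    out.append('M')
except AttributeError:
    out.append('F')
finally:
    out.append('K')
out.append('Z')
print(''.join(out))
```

Execution trace: 'S' (try body, no exception) → 'K' (finally) → 'Z' (after the try/except). Output: SKZ

Answer: SKZ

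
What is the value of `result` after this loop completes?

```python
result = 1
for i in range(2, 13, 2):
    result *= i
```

Product of even numbers 2 to 12
`result` takes the values: 1 → 2 → 8 → 48 → 384 → 3840 → 46080

Answer: 46080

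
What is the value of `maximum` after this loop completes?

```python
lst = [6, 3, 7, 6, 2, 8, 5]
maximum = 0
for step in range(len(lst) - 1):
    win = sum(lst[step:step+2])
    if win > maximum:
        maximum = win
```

Max sum of 2-element window in [6, 3, 7, 6, 2, 8, 5]
`maximum` takes the values: 0 → 9 → 10 → 13

Answer: 13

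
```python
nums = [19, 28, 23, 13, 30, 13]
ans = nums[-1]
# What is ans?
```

Trace:
`nums = [19, 28, 23, 13, 30, 13]` → nums = [19, 28, 23, 13, 30, 13]
`ans = nums[-1]` → ans = 13
So ans = 13

Answer: 13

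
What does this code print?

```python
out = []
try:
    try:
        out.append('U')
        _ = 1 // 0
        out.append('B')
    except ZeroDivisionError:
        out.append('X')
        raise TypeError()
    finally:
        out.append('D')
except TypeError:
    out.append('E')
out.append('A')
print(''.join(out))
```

Execution trace: 'U' (try body) → 'X' (except ZeroDivisionError) → 'D' (finally) → 'E' (outer except TypeError) → 'A' (after the try/except). Output: UXDEA

Answer: UXDEA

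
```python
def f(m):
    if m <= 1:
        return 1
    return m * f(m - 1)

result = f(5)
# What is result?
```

f(5) = 5 * 4 * 3 * 2 * 1 = 120

Answer: 120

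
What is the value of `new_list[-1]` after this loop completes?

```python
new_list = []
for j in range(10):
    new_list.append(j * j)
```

Last element of squares 0 to 9
`new_list` takes the values: [] → [0] → [0, 1] → [0, 1, 4] → [0, 1, 4, 9] → [0, 1, 4, 9, 16] → [0, 1, 4, 9, 16, 25] → [0, 1, 4, 9, 16, 25, 36] → [0, 1, 4, 9, 16, 25, 36, 49] → [0, 1, 4, 9, 16, 25, 36, 49, 64] → [0, 1, 4, 9, 16, 25, 36, 49, 64, 81]
So `new_list[-1]` = 81

Answer: 81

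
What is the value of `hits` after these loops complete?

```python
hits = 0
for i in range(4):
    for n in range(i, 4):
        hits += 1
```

Upper triangle: 4 + 3 + ... + 1
`hits` takes the values: 0 → 1 → 2 → 3 → 4 → 5 → 6 → 7 → 8 → 9 → 10

Answer: 10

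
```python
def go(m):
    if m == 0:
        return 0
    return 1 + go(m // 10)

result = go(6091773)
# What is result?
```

Count of digits of 6091773: 7

Answer: 7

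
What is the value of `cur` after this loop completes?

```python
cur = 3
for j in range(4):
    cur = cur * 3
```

Multiply by 3, 4 times: 3 * 3^4 = 243
`cur` takes the values: 3 → 9 → 27 → 81 → 243

Answer: 243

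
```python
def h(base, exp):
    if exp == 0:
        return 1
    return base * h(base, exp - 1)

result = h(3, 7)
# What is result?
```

h(3, 7) = 3 * 3 * 3 * 3 * 3 * 3 * 3 = 2187

Answer: 2187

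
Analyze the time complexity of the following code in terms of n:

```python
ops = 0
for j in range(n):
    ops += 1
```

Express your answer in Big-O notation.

Each loop level contributes: n. Multiplying the contributions gives O(n).

Answer: O(n)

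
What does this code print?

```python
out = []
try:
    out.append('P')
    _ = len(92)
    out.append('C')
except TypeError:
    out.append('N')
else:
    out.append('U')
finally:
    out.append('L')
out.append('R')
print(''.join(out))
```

Execution trace: 'P' (try body) → 'N' (except TypeError) → 'L' (finally) → 'R' (after the try/except). Output: PNLR

Answer: PNLR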